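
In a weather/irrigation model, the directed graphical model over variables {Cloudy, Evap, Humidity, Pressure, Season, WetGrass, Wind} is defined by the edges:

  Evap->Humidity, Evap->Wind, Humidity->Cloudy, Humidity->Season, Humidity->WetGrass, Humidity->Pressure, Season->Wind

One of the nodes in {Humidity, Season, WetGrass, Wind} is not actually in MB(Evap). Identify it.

WetGrass

A node's Markov blanket = Pa ∪ Ch ∪ (parents of Ch other than the node itself).
Parents of Evap: none.
Evap's children: Humidity, Wind.
For each child, the remaining parents (spouses of Evap):
  Humidity: no additional parents.
  Wind's other parent is Season.
MB(Evap) = {Humidity, Season, Wind}.
WetGrass is neither a parent, child, nor co-parent of Evap, so it does not belong.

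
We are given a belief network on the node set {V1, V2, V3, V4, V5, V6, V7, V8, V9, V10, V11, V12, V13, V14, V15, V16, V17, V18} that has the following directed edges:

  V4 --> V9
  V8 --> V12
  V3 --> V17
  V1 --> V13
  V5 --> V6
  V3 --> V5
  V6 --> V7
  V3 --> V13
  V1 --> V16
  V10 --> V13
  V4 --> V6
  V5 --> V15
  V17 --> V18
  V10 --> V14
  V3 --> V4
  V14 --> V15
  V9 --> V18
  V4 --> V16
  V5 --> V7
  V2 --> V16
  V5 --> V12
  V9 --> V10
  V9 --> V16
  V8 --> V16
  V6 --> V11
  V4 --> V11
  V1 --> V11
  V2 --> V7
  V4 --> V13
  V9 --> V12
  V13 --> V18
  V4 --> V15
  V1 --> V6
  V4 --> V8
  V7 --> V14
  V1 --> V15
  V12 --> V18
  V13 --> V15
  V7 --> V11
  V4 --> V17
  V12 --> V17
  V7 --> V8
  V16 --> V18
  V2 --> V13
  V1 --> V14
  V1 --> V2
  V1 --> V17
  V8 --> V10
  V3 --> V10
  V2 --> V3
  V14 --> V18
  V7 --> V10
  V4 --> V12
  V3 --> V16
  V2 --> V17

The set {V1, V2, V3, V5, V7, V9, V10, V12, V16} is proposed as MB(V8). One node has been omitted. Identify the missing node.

The Markov blanket of a node is its parents, its children, and the other parents of its children.
Pa(V8) = {V4, V7}.
V8 has children V10, V12, V16.
Parents of each child, excluding V8:
  V10: V3, V7, V9
  V12: V4, V5, V9
  V16: V1, V2, V3, V4, V9
MB(V8) = {V1, V2, V3, V4, V5, V7, V9, V10, V12, V16}.
Comparing with the claimed set, V4 is missing.

V4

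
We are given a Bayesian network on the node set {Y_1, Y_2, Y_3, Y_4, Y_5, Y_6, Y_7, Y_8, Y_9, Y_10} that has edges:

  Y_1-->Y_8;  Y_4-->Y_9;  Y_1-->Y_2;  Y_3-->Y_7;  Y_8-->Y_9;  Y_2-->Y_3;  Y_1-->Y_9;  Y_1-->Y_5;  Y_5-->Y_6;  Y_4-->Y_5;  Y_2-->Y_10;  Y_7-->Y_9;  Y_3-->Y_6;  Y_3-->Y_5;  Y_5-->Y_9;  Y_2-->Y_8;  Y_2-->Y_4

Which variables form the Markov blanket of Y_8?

{Y_1, Y_2, Y_4, Y_5, Y_7, Y_9}

Parents of Y_8: Y_1, Y_2.
Ch(Y_8) = {Y_9}.
Parents of each child, excluding Y_8:
  Y_9 also has parents Y_1, Y_4, Y_5, Y_7.
Taking the union gives {Y_1, Y_2, Y_4, Y_5, Y_7, Y_9}.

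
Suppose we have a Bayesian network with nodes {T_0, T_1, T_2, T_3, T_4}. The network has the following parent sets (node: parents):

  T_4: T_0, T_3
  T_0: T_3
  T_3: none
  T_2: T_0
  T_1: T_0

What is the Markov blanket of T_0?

{T_1, T_2, T_3, T_4}

By definition, MB(T_0) is built from T_0's parents, T_0's children, and the co-parents of T_0.
Ch(T_0) = {T_1, T_2, T_4}.
Pa(T_0) = {T_3}.
Co-parents of T_0 (other parents of its children):
  T_4's other parent is T_3.
  T_2: no additional parents.
  T_1 has no other parent.
Taking the union gives {T_1, T_2, T_3, T_4}.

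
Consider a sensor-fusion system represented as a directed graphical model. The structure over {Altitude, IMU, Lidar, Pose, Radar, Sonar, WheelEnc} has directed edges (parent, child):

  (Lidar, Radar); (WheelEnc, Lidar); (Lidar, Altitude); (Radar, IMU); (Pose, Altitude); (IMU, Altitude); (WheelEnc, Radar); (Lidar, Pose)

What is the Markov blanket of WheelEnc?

{Lidar, Radar}

Ch(WheelEnc) = {Lidar, Radar}.
Pa(WheelEnc) = {}.
Parents of each child, excluding WheelEnc:
  Lidar: —
  Radar: Lidar
MB(WheelEnc) = {Lidar, Radar}.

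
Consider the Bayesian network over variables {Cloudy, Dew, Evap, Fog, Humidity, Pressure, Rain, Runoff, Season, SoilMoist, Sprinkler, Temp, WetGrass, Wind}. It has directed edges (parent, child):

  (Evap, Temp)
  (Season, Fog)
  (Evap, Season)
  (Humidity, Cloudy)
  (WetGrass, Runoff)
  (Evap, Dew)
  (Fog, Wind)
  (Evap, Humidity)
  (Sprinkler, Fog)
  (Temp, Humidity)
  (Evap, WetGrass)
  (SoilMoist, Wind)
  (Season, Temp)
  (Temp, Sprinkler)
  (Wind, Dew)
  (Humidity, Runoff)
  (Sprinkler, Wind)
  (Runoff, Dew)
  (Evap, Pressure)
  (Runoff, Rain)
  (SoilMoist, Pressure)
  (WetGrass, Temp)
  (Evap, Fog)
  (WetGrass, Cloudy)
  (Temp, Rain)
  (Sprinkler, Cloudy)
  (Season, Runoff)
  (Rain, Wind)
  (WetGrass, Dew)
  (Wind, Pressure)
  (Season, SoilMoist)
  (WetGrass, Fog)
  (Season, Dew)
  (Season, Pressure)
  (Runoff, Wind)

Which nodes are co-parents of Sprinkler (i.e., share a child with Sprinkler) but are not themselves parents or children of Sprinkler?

{Evap, Humidity, Rain, Runoff, Season, SoilMoist, WetGrass}

Children of Sprinkler: Cloudy, Fog, Wind.
  Fog also has parents Evap, Season, WetGrass.
  Wind also has parents Fog, Rain, Runoff, SoilMoist.
  Cloudy also has parents Humidity, WetGrass.
Excluding nodes already adjacent to Sprinkler (Cloudy, Fog, Temp, Wind), the co-parent-only contribution is {Evap, Humidity, Rain, Runoff, Season, SoilMoist, WetGrass}.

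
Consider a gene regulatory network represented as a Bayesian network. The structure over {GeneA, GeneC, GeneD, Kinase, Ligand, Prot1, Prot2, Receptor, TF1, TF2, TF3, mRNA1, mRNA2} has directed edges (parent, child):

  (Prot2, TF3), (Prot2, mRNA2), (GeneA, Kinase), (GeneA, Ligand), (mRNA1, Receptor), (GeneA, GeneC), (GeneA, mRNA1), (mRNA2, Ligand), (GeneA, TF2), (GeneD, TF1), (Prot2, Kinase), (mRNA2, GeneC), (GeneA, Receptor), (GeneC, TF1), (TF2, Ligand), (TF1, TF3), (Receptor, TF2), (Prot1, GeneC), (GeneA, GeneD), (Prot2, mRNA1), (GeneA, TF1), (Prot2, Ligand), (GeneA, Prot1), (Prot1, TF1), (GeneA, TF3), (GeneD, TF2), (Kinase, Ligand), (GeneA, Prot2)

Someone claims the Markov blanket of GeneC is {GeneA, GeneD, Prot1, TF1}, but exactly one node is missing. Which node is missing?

GeneC has child TF1.
GeneC's parents: GeneA, Prot1, mRNA2.
For each child, the remaining parents (spouses of GeneC):
  TF1: GeneA, GeneD, Prot1
MB(GeneC) = {GeneA, GeneD, Prot1, TF1, mRNA2}.
Comparing with the claimed set, mRNA2 is missing.

mRNA2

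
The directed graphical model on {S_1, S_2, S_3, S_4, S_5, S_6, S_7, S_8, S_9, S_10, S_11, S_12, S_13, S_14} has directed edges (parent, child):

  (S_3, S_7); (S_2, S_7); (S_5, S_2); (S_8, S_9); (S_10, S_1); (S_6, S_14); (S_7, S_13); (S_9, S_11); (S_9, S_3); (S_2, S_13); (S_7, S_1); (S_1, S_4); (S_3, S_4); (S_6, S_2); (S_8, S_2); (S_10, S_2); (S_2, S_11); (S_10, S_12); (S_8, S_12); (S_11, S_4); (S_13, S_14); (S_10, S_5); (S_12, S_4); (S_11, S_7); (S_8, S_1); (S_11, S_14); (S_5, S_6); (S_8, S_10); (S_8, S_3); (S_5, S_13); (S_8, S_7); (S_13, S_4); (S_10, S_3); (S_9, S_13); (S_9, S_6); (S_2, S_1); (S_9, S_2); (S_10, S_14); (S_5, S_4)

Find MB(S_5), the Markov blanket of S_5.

{S_1, S_2, S_3, S_4, S_6, S_7, S_8, S_9, S_10, S_11, S_12, S_13}

S_5's parents: S_10.
Children of S_5: S_2, S_4, S_6, S_13.
Parents of each child, excluding S_5:
  S_6's other parent is S_9.
  S_2's other parents are S_6, S_8, S_9, S_10.
  parents(S_13) \ {S_5} = {S_2, S_7, S_9}.
  parents(S_4) \ {S_5} = {S_1, S_3, S_11, S_12, S_13}.
Union: {S_10} ∪ {S_2, S_4, S_6, S_13} ∪ {S_1, S_2, S_3, S_6, S_7, S_8, S_9, S_10, S_11, S_12, S_13} = {S_1, S_2, S_3, S_4, S_6, S_7, S_8, S_9, S_10, S_11, S_12, S_13}.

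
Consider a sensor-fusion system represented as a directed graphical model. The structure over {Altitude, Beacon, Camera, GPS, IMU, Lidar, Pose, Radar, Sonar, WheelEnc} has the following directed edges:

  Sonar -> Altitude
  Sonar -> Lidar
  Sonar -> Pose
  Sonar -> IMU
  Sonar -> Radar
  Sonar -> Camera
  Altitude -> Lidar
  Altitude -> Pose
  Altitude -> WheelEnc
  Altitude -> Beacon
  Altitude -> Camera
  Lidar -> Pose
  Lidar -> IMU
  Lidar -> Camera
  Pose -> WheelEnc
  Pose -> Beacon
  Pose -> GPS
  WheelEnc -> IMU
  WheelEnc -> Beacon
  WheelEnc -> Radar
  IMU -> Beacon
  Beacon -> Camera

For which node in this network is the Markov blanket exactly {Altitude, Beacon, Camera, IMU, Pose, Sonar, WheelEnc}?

Lidar

The target node must have every member of {Altitude, Beacon, Camera, IMU, Pose, Sonar, WheelEnc} as a parent, child, or co-parent, and no others.
Parents of Lidar: Altitude, Sonar; children: Camera, IMU, Pose; co-parents: Altitude, Beacon, Sonar, WheelEnc.
These exactly cover the given set, so the node is Lidar.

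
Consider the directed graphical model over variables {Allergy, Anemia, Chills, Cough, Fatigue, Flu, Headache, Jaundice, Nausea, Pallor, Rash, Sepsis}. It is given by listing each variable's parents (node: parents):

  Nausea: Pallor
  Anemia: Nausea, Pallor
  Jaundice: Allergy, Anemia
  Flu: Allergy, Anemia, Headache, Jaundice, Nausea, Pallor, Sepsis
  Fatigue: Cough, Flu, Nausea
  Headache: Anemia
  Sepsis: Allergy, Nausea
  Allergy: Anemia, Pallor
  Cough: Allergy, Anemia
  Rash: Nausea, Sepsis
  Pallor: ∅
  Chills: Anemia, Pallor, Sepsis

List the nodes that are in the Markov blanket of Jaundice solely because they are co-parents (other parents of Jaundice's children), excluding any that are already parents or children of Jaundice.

Children of Jaundice: Flu.
  Flu: Allergy, Anemia, Headache, Nausea, Pallor, Sepsis
Excluding nodes already adjacent to Jaundice (Allergy, Anemia, Flu), the co-parent-only contribution is {Headache, Nausea, Pallor, Sepsis}.

{Headache, Nausea, Pallor, Sepsis}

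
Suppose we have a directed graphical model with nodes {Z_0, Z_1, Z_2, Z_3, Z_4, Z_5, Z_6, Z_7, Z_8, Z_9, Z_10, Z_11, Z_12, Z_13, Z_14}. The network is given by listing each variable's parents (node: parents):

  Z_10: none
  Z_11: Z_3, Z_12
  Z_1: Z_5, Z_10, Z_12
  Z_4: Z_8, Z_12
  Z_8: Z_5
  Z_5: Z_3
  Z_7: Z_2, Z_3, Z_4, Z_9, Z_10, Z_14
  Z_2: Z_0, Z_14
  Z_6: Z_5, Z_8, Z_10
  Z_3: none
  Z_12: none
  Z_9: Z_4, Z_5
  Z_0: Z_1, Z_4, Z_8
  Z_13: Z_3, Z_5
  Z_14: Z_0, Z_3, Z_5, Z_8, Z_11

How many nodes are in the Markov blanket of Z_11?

6

By definition, MB(Z_11) is built from Z_11's parents, Z_11's children, and the co-parents of Z_11.
Ch(Z_11) = {Z_14}.
Parents of Z_11: Z_3, Z_12.
Co-parents of Z_11 (other parents of its children):
  Z_14: Z_0, Z_3, Z_5, Z_8
MB(Z_11) = {Z_0, Z_3, Z_5, Z_8, Z_12, Z_14}, which has 6 nodes.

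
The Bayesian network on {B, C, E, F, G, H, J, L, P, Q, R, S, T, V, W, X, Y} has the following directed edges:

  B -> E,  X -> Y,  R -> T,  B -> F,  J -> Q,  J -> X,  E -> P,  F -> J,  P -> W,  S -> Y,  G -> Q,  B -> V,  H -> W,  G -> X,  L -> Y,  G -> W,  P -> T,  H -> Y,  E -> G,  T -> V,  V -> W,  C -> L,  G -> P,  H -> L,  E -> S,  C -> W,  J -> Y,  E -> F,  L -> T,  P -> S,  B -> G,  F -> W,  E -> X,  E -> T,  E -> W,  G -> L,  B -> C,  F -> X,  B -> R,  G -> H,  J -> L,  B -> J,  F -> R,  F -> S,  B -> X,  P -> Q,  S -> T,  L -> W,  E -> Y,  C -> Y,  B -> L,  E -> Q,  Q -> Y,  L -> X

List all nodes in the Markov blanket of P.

{C, E, F, G, H, J, L, Q, R, S, T, V, W}

P has parents E, G.
P's children: Q, S, T, W.
For each child, the remaining parents (spouses of P):
  Q: E, G, J
  S: E, F
  T: E, L, R, S
  W: C, E, F, G, H, L, V
MB(P) = {C, E, F, G, H, J, L, Q, R, S, T, V, W}.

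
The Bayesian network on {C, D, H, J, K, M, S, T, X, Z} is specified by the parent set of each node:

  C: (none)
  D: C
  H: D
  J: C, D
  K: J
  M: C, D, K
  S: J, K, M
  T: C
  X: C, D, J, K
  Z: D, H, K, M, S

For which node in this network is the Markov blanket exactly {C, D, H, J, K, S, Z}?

M

The target node must have every member of {C, D, H, J, K, S, Z} as a parent, child, or co-parent, and no others.
Parents of M: C, D, K; children: S, Z; co-parents: D, H, J, K, S.
These exactly cover the given set, so the node is M.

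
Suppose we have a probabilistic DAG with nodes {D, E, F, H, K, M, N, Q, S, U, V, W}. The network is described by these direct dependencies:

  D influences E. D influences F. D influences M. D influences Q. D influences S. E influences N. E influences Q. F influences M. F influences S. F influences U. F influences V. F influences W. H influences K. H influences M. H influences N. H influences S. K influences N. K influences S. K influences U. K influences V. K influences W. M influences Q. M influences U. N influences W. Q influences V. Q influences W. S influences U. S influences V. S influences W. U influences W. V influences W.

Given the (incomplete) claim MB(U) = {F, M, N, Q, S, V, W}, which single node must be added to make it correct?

A node's Markov blanket = Pa ∪ Ch ∪ (parents of Ch other than the node itself).
Ch(U) = {W}.
U's parents: F, K, M, S.
Parents of each child, excluding U:
  W: F, K, N, Q, S, V
MB(U) = {F, K, M, N, Q, S, V, W}.
Comparing with the claimed set, K is missing.

K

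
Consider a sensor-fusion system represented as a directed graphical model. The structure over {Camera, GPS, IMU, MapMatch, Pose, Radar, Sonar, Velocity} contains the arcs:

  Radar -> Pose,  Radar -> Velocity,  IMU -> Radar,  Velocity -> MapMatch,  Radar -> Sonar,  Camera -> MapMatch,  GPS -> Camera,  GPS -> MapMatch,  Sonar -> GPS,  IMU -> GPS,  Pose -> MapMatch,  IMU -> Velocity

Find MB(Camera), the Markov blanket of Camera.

By definition, MB(Camera) is built from Camera's parents, Camera's children, and the co-parents of Camera.
Camera has parent GPS.
Children of Camera: MapMatch.
For each child, the remaining parents (spouses of Camera):
  MapMatch's other parents are GPS, Pose, Velocity.
Union: {GPS} ∪ {MapMatch} ∪ {GPS, Pose, Velocity} = {GPS, MapMatch, Pose, Velocity}.

{GPS, MapMatch, Pose, Velocity}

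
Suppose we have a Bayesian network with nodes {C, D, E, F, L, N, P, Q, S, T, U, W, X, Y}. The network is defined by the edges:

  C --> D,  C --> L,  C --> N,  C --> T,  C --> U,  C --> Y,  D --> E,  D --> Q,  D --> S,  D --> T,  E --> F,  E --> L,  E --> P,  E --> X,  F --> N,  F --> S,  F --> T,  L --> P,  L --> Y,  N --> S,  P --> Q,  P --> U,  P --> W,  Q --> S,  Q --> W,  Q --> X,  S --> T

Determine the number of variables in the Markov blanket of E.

7

By definition, MB(E) is built from E's parents, E's children, and the co-parents of E.
Ch(E) = {F, L, P, X}.
Parents of E: D.
Co-parents of E (other parents of its children):
  F has no other parent.
  L's other parent is C.
  P's other parent is L.
  parents(X) \ {E} = {Q}.
MB(E) = {C, D, F, L, P, Q, X}, which has 7 nodes.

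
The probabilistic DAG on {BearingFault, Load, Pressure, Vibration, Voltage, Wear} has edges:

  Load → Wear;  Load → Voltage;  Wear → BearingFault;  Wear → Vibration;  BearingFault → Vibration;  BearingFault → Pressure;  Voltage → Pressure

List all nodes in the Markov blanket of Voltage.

{BearingFault, Load, Pressure}

Recall MB(v) = parents ∪ children ∪ spouses, where spouses are the other parents of v's children.
Pa(Voltage) = {Load}.
Ch(Voltage) = {Pressure}.
Parents of each child, excluding Voltage:
  Pressure's other parent is BearingFault.
Taking the union gives {BearingFault, Load, Pressure}.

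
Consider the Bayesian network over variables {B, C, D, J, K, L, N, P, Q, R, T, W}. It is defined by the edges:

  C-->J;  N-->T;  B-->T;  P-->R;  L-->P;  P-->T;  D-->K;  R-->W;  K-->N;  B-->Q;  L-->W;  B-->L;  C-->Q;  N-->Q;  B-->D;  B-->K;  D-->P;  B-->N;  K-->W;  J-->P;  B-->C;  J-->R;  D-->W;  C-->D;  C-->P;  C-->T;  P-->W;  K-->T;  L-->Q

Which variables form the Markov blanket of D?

{B, C, J, K, L, P, R, W}

Recall MB(v) = parents ∪ children ∪ spouses, where spouses are the other parents of v's children.
D's parents: B, C.
Children of D: K, P, W.
Parents of each child, excluding D:
  K also has parent B.
  P's other parents are C, J, L.
  parents(W) \ {D} = {K, L, P, R}.
Taking the union gives {B, C, J, K, L, P, R, W}.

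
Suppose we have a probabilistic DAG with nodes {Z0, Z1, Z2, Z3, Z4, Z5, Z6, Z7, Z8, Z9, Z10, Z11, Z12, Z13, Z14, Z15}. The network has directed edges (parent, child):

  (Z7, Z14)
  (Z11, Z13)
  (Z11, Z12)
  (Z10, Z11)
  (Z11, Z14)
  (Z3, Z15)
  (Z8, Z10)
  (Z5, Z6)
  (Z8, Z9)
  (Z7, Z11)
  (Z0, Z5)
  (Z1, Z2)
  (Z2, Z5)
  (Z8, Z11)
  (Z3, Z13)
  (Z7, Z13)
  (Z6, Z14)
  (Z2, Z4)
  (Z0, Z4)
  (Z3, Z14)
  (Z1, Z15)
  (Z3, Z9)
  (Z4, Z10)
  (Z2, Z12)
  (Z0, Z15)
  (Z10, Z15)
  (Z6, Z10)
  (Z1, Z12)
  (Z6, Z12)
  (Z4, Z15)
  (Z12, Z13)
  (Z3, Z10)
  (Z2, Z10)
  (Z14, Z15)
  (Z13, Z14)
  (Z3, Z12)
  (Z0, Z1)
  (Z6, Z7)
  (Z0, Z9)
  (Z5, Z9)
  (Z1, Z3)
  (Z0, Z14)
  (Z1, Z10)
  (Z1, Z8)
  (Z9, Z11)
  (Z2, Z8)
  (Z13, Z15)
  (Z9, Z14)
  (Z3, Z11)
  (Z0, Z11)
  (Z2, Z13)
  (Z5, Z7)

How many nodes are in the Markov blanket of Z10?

A node's Markov blanket = Pa ∪ Ch ∪ (parents of Ch other than the node itself).
Z10's parents: Z1, Z2, Z3, Z4, Z6, Z8.
Z10 has children Z11, Z15.
Parents of each child, excluding Z10:
  Z11's other parents are Z0, Z3, Z7, Z8, Z9.
  Z15 also has parents Z0, Z1, Z3, Z4, Z13, Z14.
MB(Z10) = {Z0, Z1, Z2, Z3, Z4, Z6, Z7, Z8, Z9, Z11, Z13, Z14, Z15}, which has 13 nodes.

13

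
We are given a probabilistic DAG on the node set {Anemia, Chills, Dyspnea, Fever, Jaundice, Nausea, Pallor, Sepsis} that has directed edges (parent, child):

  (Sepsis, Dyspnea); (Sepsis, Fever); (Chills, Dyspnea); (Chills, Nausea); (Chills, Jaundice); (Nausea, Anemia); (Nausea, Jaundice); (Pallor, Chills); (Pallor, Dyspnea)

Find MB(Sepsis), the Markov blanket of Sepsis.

Parents of Sepsis: none.
Sepsis's children: Dyspnea, Fever.
Other parents of Sepsis's children:
  Dyspnea: Chills, Pallor
  Fever: —
Union: {} ∪ {Dyspnea, Fever} ∪ {Chills, Pallor} = {Chills, Dyspnea, Fever, Pallor}.

{Chills, Dyspnea, Fever, Pallor}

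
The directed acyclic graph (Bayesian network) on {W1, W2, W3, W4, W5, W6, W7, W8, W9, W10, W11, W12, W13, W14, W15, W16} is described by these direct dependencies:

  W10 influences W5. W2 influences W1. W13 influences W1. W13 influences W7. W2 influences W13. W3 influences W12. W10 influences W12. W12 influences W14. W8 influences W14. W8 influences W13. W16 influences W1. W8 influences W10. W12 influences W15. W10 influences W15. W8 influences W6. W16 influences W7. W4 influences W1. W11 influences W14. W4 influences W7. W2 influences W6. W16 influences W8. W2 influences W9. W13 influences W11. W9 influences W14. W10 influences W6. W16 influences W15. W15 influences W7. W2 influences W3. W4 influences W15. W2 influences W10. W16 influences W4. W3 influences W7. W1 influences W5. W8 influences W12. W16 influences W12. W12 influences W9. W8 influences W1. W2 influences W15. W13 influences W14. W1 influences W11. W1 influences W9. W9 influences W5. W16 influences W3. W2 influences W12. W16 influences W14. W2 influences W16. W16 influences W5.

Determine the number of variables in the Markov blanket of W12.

12

The Markov blanket of a node is its parents, its children, and the other parents of its children.
W12's parents: W2, W3, W8, W10, W16.
W12's children: W9, W14, W15.
Co-parents of W12 (other parents of its children):
  W15's other parents are W2, W4, W10, W16.
  W9 also has parents W1, W2.
  W14 also has parents W8, W9, W11, W13, W16.
MB(W12) = {W1, W2, W3, W4, W8, W9, W10, W11, W13, W14, W15, W16}, which has 12 nodes.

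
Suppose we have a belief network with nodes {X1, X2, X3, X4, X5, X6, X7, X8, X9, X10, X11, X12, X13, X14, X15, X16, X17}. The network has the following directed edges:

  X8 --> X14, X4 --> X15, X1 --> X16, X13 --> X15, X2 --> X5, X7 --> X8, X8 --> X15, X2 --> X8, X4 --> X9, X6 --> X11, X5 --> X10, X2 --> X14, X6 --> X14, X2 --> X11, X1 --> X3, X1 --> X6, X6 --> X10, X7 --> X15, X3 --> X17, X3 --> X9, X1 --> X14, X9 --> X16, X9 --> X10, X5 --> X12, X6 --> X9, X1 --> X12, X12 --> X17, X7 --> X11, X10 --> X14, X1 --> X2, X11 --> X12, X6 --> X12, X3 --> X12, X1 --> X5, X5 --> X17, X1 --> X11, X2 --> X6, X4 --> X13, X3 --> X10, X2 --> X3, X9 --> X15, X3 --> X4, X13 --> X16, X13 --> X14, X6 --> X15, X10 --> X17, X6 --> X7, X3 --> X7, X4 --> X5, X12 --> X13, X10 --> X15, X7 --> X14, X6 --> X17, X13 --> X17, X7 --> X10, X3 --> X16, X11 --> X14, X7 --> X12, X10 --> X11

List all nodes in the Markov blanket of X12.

{X1, X3, X4, X5, X6, X7, X10, X11, X13, X17}

A node's Markov blanket = Pa ∪ Ch ∪ (parents of Ch other than the node itself).
Pa(X12) = {X1, X3, X5, X6, X7, X11}.
Children of X12: X13, X17.
Other parents of X12's children:
  parents(X13) \ {X12} = {X4}.
  parents(X17) \ {X12} = {X3, X5, X6, X10, X13}.
Taking the union gives {X1, X3, X4, X5, X6, X7, X10, X11, X13, X17}.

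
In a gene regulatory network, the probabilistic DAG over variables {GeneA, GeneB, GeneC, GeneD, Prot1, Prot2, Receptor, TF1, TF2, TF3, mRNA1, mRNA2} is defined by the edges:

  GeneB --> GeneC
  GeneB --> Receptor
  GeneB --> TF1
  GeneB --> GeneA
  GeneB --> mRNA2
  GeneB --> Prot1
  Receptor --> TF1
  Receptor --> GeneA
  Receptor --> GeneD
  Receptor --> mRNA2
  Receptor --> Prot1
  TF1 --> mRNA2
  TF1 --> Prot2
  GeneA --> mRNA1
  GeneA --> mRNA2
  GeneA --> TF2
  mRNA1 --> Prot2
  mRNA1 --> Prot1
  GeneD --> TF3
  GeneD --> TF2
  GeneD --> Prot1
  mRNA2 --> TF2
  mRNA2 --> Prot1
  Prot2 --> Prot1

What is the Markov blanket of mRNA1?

{GeneA, GeneB, GeneD, Prot1, Prot2, Receptor, TF1, mRNA2}

mRNA1 has parent GeneA.
Ch(mRNA1) = {Prot1, Prot2}.
Co-parents of mRNA1 (other parents of its children):
  Prot2: TF1
  Prot1: GeneB, GeneD, Prot2, Receptor, mRNA2
Taking the union gives {GeneA, GeneB, GeneD, Prot1, Prot2, Receptor, TF1, mRNA2}.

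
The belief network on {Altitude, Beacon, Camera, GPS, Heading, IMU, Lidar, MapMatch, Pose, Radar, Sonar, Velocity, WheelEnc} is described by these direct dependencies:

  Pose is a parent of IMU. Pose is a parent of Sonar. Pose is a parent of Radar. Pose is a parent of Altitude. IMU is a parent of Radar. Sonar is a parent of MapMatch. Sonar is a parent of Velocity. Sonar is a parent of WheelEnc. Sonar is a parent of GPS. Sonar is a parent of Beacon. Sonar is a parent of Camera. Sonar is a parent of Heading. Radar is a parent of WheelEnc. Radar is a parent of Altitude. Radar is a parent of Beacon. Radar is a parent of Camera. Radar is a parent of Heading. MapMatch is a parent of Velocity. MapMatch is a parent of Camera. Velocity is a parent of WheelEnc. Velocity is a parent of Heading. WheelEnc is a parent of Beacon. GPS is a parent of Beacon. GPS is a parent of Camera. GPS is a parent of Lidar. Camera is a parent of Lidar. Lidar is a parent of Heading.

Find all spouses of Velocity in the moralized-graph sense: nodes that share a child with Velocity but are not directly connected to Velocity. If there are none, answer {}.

{Lidar, Radar}

Children of Velocity: Heading, WheelEnc.
  parents(WheelEnc) \ {Velocity} = {Radar, Sonar}.
  Heading's other parents are Lidar, Radar, Sonar.
Excluding nodes already adjacent to Velocity (Heading, MapMatch, Sonar, WheelEnc), the co-parent-only contribution is {Lidar, Radar}.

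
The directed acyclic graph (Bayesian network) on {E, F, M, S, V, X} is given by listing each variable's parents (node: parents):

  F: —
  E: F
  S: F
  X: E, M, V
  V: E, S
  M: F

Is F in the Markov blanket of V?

No

V has parents E, S.
V's children: X.
Parents of each child, excluding V:
  parents(X) \ {V} = {E, M}.
MB(V) = {E, M, S, X}; F is not in this set.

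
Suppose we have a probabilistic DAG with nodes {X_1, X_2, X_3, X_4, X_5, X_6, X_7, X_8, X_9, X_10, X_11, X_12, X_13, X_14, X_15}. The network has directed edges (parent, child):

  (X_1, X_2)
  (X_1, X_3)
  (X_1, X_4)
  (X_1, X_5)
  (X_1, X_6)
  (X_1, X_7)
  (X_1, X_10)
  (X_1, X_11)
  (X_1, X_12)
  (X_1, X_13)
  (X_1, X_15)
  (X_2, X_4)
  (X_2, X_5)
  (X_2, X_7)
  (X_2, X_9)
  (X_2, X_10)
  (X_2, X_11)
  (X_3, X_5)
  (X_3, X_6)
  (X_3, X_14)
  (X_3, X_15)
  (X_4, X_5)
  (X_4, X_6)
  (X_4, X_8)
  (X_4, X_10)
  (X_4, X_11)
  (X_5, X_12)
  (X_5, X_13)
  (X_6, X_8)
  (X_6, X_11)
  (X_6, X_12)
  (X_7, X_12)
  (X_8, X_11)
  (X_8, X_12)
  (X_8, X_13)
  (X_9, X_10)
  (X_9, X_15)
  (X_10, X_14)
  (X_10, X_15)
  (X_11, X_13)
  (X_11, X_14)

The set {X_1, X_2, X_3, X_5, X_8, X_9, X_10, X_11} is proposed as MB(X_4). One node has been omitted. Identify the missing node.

X_6

Parents of X_4: X_1, X_2.
X_4's children: X_5, X_6, X_8, X_10, X_11.
Parents of each child, excluding X_4:
  X_5: X_1, X_2, X_3
  X_6: X_1, X_3
  X_8: X_6
  X_10: X_1, X_2, X_9
  X_11: X_1, X_2, X_6, X_8
MB(X_4) = {X_1, X_2, X_3, X_5, X_6, X_8, X_9, X_10, X_11}.
Comparing with the claimed set, X_6 is missing.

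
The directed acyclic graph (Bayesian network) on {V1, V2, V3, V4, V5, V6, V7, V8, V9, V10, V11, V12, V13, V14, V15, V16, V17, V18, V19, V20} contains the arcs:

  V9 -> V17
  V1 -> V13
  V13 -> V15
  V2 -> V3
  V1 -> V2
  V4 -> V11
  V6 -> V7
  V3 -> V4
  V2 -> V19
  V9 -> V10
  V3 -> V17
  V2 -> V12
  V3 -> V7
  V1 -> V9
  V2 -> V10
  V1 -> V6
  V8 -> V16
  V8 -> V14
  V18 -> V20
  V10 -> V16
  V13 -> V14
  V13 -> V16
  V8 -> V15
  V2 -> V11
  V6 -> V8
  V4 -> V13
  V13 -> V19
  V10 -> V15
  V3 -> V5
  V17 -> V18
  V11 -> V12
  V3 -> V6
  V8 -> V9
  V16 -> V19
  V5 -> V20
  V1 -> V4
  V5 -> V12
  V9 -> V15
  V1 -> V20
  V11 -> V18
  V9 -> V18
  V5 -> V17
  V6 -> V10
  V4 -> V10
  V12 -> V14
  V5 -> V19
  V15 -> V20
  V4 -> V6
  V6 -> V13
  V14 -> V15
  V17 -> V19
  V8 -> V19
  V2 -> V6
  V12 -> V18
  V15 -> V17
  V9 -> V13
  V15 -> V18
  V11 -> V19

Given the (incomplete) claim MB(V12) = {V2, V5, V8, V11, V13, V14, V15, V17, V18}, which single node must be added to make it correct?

By definition, MB(V12) is built from V12's parents, V12's children, and the co-parents of V12.
V12's parents: V2, V5, V11.
V12's children: V14, V18.
For each child, the remaining parents (spouses of V12):
  V14: V8, V13
  V18: V9, V11, V15, V17
MB(V12) = {V2, V5, V8, V9, V11, V13, V14, V15, V17, V18}.
Comparing with the claimed set, V9 is missing.

V9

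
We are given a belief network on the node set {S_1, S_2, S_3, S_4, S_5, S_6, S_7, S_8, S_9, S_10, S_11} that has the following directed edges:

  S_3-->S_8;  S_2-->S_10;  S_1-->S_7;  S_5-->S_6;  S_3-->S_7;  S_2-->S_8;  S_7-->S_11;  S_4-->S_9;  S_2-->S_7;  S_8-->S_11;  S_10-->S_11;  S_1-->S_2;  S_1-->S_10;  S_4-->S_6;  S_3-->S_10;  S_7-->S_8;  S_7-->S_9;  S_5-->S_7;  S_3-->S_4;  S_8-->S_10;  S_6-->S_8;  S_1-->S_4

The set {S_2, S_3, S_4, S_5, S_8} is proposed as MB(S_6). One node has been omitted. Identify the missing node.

S_6 has parents S_4, S_5.
Children of S_6: S_8.
Other parents of S_6's children:
  S_8 also has parents S_2, S_3, S_7.
MB(S_6) = {S_2, S_3, S_4, S_5, S_7, S_8}.
Comparing with the claimed set, S_7 is missing.

S_7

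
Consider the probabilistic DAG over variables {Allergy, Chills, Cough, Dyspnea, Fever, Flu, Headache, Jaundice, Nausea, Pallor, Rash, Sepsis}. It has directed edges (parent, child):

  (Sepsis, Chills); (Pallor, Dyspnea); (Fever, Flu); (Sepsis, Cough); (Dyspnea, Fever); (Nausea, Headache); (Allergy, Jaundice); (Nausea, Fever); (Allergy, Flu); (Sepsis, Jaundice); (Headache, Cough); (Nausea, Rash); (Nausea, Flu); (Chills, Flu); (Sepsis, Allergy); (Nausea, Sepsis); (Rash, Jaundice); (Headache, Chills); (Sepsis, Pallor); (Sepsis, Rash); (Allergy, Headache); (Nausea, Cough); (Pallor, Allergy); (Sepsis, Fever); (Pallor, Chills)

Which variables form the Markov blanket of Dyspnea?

{Fever, Nausea, Pallor, Sepsis}

Dyspnea has parent Pallor.
Dyspnea has child Fever.
Co-parents of Dyspnea (other parents of its children):
  Fever also has parents Nausea, Sepsis.
Union: {Pallor} ∪ {Fever} ∪ {Nausea, Sepsis} = {Fever, Nausea, Pallor, Sepsis}.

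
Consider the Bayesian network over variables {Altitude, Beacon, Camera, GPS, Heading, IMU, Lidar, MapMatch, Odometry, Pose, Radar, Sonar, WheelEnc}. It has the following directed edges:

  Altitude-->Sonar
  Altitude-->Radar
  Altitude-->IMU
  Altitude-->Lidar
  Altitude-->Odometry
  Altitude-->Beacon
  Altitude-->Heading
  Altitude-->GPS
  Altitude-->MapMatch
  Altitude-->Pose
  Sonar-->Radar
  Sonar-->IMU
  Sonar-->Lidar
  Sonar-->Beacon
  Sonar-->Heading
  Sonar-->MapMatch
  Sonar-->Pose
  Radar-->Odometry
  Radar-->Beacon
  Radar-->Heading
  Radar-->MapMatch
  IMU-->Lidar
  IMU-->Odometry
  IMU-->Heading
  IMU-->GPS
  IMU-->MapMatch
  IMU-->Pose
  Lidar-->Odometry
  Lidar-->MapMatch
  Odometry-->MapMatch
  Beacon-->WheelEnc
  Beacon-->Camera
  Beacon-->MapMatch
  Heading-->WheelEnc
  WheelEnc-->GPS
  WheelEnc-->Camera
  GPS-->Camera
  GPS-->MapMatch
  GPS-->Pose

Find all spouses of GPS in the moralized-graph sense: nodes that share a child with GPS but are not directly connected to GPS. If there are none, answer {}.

Children of GPS: Camera, MapMatch, Pose.
  Camera also has parents Beacon, WheelEnc.
  parents(MapMatch) \ {GPS} = {Altitude, Beacon, IMU, Lidar, Odometry, Radar, Sonar}.
  Pose also has parents Altitude, IMU, Sonar.
Excluding nodes already adjacent to GPS (Altitude, Camera, IMU, MapMatch, Pose, WheelEnc), the co-parent-only contribution is {Beacon, Lidar, Odometry, Radar, Sonar}.

{Beacon, Lidar, Odometry, Radar, Sonar}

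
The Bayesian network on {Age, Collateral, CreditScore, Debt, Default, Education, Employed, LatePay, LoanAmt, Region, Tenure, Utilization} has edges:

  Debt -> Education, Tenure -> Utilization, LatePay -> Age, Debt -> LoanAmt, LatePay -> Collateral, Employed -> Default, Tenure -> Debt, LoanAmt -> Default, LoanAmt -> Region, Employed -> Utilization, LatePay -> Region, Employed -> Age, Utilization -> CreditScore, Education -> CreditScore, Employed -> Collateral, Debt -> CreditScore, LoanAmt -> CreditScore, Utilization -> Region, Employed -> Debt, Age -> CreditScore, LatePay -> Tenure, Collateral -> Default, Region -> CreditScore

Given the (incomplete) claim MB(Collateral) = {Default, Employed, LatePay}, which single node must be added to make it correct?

LoanAmt

A node's Markov blanket = Pa ∪ Ch ∪ (parents of Ch other than the node itself).
Collateral has child Default.
Parents of Collateral: Employed, LatePay.
For each child, the remaining parents (spouses of Collateral):
  parents(Default) \ {Collateral} = {Employed, LoanAmt}.
MB(Collateral) = {Default, Employed, LatePay, LoanAmt}.
Comparing with the claimed set, LoanAmt is missing.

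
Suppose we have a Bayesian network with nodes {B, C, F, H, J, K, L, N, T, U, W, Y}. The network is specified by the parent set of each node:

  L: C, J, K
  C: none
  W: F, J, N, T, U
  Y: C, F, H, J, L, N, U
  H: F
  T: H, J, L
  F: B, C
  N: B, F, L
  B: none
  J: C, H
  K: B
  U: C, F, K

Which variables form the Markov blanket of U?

By definition, MB(U) is built from U's parents, U's children, and the co-parents of U.
U has parents C, F, K.
Ch(U) = {W, Y}.
Other parents of U's children:
  W: F, J, N, T
  Y: C, F, H, J, L, N
Union: {C, F, K} ∪ {W, Y} ∪ {C, F, H, J, L, N, T} = {C, F, H, J, K, L, N, T, W, Y}.

{C, F, H, J, K, L, N, T, W, Y}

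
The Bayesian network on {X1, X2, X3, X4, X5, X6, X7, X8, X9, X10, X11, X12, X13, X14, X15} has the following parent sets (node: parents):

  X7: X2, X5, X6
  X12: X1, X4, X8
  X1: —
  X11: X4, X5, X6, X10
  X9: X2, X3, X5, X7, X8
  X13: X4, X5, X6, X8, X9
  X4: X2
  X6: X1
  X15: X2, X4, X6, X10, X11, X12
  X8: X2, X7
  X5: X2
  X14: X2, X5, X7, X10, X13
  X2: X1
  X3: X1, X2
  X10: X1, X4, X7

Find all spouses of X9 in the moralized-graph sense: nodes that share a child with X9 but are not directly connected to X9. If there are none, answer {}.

Children of X9: X13.
  X13: X4, X5, X6, X8
Excluding nodes already adjacent to X9 (X2, X3, X5, X7, X8, X13), the co-parent-only contribution is {X4, X6}.

{X4, X6}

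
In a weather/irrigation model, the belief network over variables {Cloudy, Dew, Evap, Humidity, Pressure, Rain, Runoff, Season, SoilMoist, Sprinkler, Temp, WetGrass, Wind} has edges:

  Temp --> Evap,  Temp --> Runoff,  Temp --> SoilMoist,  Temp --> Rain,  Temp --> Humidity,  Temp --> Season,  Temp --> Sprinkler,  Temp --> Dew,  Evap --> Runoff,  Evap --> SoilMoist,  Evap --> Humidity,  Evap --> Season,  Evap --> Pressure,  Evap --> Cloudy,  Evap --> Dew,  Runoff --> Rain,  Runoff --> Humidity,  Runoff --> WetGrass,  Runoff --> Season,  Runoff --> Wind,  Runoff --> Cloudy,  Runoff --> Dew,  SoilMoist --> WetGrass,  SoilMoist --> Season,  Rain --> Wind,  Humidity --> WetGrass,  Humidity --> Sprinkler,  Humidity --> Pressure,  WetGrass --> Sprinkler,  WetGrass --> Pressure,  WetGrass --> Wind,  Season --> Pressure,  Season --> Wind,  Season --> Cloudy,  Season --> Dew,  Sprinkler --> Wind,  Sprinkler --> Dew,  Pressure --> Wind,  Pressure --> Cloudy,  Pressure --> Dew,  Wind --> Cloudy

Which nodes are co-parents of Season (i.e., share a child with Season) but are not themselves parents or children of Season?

{Humidity, Rain, Sprinkler, WetGrass}

Children of Season: Cloudy, Dew, Pressure, Wind.
  Pressure's other parents are Evap, Humidity, WetGrass.
  Wind also has parents Pressure, Rain, Runoff, Sprinkler, WetGrass.
  parents(Cloudy) \ {Season} = {Evap, Pressure, Runoff, Wind}.
  Dew also has parents Evap, Pressure, Runoff, Sprinkler, Temp.
Excluding nodes already adjacent to Season (Cloudy, Dew, Evap, Pressure, Runoff, SoilMoist, Temp, Wind), the co-parent-only contribution is {Humidity, Rain, Sprinkler, WetGrass}.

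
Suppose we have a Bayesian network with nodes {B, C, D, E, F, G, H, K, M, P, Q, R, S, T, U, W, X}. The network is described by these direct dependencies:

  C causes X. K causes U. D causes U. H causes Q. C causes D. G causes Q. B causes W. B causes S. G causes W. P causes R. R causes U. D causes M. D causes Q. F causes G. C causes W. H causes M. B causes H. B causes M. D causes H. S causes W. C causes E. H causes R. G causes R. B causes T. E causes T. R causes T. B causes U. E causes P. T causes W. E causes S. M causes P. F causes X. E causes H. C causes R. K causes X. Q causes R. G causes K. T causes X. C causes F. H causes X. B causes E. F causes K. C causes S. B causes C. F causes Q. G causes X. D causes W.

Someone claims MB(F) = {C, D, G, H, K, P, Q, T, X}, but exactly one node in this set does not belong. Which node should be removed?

P

Recall MB(v) = parents ∪ children ∪ spouses, where spouses are the other parents of v's children.
F has parent C.
Ch(F) = {G, K, Q, X}.
Co-parents of F (other parents of its children):
  G has no other parent.
  parents(K) \ {F} = {G}.
  Q's other parents are D, G, H.
  X's other parents are C, G, H, K, T.
MB(F) = {C, D, G, H, K, Q, T, X}.
P is neither a parent, child, nor co-parent of F, so it does not belong.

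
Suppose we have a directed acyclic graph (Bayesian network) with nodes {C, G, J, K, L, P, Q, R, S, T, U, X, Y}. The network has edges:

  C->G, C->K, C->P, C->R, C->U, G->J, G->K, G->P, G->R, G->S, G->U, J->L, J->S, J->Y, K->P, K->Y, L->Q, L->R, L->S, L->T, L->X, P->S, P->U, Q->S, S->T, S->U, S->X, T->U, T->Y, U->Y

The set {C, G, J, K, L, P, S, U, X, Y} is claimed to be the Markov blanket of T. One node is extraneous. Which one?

The Markov blanket of a node is its parents, its children, and the other parents of its children.
T has parents L, S.
T has children U, Y.
For each child, the remaining parents (spouses of T):
  U: C, G, P, S
  Y: J, K, U
MB(T) = {C, G, J, K, L, P, S, U, Y}.
X is neither a parent, child, nor co-parent of T, so it does not belong.

X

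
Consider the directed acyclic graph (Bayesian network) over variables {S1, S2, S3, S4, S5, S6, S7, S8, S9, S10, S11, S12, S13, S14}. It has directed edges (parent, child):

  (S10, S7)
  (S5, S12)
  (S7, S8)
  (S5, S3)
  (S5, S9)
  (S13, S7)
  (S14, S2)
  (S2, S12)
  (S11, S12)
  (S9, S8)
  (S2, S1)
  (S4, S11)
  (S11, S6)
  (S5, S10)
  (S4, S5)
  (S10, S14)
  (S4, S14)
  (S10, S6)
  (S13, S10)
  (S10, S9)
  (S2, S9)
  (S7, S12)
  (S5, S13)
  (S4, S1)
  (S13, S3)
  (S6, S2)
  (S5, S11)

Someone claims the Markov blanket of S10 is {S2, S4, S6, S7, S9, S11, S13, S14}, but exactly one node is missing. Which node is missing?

S5

Pa(S10) = {S5, S13}.
Children of S10: S6, S7, S9, S14.
For each child, the remaining parents (spouses of S10):
  S6: S11
  S7: S13
  S14: S4
  S9: S2, S5
MB(S10) = {S2, S4, S5, S6, S7, S9, S11, S13, S14}.
Comparing with the claimed set, S5 is missing.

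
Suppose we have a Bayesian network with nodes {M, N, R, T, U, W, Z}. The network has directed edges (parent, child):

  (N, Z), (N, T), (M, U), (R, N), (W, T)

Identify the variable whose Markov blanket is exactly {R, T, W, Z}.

N

The target node must have every member of {R, T, W, Z} as a parent, child, or co-parent, and no others.
Parents of N: R; children: T, Z; co-parents: W.
These exactly cover the given set, so the node is N.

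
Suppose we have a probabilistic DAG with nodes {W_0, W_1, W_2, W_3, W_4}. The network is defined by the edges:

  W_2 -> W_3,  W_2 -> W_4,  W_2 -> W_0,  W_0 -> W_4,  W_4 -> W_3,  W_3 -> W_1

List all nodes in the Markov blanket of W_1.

{W_3}

A node's Markov blanket = Pa ∪ Ch ∪ (parents of Ch other than the node itself).
W_1's parents: W_3.
Ch(W_1) = {}.
With no children, W_1 has no spouses; the co-parent set is empty.
Union: {W_3} ∪ {} ∪ {} = {W_3}.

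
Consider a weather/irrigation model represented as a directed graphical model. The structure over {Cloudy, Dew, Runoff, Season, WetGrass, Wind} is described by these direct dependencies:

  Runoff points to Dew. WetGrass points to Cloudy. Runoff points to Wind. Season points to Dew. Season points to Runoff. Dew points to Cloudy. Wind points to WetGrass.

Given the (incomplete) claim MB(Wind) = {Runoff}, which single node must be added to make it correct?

By definition, MB(Wind) is built from Wind's parents, Wind's children, and the co-parents of Wind.
Children of Wind: WetGrass.
Wind has parent Runoff.
Co-parents of Wind (other parents of its children):
  WetGrass: no additional parents.
MB(Wind) = {Runoff, WetGrass}.
Comparing with the claimed set, WetGrass is missing.

WetGrass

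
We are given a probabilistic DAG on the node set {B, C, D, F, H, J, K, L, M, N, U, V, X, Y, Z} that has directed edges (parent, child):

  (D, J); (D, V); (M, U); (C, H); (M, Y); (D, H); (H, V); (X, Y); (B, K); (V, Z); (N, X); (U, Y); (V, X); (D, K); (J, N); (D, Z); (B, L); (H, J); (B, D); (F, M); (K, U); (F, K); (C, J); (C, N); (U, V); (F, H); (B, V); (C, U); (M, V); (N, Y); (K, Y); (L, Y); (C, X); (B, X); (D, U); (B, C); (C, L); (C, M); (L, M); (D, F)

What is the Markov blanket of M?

{B, C, D, F, H, K, L, N, U, V, X, Y}

A node's Markov blanket = Pa ∪ Ch ∪ (parents of Ch other than the node itself).
M's children: U, V, Y.
Parents of M: C, F, L.
Other parents of M's children:
  U also has parents C, D, K.
  V also has parents B, D, H, U.
  parents(Y) \ {M} = {K, L, N, U, X}.
Union: {C, F, L} ∪ {U, V, Y} ∪ {B, C, D, H, K, L, N, U, X} = {B, C, D, F, H, K, L, N, U, V, X, Y}.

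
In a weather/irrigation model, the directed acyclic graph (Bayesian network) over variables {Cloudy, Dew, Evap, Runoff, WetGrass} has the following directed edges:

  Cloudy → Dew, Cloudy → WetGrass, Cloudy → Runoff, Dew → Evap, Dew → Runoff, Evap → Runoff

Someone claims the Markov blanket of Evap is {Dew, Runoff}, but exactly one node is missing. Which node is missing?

Parents of Evap: Dew.
Ch(Evap) = {Runoff}.
Other parents of Evap's children:
  Runoff: Cloudy, Dew
MB(Evap) = {Cloudy, Dew, Runoff}.
Comparing with the claimed set, Cloudy is missing.

Cloudy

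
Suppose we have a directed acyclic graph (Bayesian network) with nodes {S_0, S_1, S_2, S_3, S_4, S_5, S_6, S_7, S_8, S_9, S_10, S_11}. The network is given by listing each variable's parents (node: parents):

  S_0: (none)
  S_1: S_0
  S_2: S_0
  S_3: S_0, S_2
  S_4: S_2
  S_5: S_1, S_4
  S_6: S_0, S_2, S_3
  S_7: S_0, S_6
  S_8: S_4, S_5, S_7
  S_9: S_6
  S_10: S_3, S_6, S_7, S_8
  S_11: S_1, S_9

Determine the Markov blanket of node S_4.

{S_1, S_2, S_5, S_7, S_8}

By definition, MB(S_4) is built from S_4's parents, S_4's children, and the co-parents of S_4.
S_4's parents: S_2.
S_4 has children S_5, S_8.
Parents of each child, excluding S_4:
  S_5 also has parent S_1.
  parents(S_8) \ {S_4} = {S_5, S_7}.
Union: {S_2} ∪ {S_5, S_8} ∪ {S_1, S_5, S_7} = {S_1, S_2, S_5, S_7, S_8}.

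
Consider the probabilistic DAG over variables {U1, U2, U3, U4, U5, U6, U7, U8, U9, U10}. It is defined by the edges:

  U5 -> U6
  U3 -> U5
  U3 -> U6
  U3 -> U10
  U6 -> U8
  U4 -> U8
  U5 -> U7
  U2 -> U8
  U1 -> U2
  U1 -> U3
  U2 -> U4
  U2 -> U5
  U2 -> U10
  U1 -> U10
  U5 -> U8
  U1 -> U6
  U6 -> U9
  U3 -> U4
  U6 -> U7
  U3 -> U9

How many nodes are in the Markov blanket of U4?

Recall MB(v) = parents ∪ children ∪ spouses, where spouses are the other parents of v's children.
U4's parents: U2, U3.
Ch(U4) = {U8}.
Co-parents of U4 (other parents of its children):
  U8 also has parents U2, U5, U6.
MB(U4) = {U2, U3, U5, U6, U8}, which has 5 nodes.

5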